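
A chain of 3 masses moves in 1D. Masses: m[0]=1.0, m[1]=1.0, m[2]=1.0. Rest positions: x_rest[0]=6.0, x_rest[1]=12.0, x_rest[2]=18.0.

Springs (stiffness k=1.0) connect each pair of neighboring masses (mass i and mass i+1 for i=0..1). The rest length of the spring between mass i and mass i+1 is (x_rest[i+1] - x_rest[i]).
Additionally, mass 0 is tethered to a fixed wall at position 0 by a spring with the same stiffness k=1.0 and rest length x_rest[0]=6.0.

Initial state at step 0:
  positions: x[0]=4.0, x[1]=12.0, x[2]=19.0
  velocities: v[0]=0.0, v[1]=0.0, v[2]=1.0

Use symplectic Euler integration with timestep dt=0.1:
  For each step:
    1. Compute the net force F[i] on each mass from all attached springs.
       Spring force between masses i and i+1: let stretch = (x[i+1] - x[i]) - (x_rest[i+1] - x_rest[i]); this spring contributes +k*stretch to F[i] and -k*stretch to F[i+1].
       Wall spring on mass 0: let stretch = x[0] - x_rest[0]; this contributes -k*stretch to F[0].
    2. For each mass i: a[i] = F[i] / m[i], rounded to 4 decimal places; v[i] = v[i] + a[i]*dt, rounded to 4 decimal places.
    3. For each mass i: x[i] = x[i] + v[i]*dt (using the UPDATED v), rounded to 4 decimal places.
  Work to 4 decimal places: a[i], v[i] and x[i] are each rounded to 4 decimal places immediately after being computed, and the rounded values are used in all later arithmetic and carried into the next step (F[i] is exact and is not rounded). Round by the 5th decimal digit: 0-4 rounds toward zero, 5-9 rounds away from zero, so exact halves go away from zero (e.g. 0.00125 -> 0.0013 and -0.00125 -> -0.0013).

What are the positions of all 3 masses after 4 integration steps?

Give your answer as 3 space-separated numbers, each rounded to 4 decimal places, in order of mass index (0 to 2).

Step 0: x=[4.0000 12.0000 19.0000] v=[0.0000 0.0000 1.0000]
Step 1: x=[4.0400 11.9900 19.0900] v=[0.4000 -0.1000 0.9000]
Step 2: x=[4.1191 11.9715 19.1690] v=[0.7910 -0.1850 0.7900]
Step 3: x=[4.2355 11.9465 19.2360] v=[1.1643 -0.2505 0.6703]
Step 4: x=[4.3867 11.9172 19.2901] v=[1.5119 -0.2927 0.5414]

Answer: 4.3867 11.9172 19.2901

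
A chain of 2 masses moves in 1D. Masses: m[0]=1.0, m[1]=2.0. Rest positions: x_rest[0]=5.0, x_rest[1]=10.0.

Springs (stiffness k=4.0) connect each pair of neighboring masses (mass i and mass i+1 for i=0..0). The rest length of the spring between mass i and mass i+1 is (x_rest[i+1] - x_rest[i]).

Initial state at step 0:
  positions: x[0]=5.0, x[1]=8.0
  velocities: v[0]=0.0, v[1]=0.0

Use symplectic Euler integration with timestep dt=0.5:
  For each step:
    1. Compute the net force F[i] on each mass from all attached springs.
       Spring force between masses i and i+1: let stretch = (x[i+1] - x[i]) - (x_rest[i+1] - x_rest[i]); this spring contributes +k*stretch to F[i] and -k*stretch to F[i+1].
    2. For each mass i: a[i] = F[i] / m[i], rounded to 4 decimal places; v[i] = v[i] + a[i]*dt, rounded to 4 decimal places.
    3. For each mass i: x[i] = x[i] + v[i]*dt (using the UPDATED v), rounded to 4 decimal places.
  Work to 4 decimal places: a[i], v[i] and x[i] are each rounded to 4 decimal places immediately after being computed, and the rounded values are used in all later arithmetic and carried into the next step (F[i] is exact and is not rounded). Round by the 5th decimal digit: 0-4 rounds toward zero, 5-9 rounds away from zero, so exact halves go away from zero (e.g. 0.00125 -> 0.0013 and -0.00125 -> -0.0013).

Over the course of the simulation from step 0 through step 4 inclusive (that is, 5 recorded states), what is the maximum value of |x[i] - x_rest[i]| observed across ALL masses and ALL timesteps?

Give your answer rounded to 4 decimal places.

Step 0: x=[5.0000 8.0000] v=[0.0000 0.0000]
Step 1: x=[3.0000 9.0000] v=[-4.0000 2.0000]
Step 2: x=[2.0000 9.5000] v=[-2.0000 1.0000]
Step 3: x=[3.5000 8.7500] v=[3.0000 -1.5000]
Step 4: x=[5.2500 7.8750] v=[3.5000 -1.7500]
Max displacement = 3.0000

Answer: 3.0000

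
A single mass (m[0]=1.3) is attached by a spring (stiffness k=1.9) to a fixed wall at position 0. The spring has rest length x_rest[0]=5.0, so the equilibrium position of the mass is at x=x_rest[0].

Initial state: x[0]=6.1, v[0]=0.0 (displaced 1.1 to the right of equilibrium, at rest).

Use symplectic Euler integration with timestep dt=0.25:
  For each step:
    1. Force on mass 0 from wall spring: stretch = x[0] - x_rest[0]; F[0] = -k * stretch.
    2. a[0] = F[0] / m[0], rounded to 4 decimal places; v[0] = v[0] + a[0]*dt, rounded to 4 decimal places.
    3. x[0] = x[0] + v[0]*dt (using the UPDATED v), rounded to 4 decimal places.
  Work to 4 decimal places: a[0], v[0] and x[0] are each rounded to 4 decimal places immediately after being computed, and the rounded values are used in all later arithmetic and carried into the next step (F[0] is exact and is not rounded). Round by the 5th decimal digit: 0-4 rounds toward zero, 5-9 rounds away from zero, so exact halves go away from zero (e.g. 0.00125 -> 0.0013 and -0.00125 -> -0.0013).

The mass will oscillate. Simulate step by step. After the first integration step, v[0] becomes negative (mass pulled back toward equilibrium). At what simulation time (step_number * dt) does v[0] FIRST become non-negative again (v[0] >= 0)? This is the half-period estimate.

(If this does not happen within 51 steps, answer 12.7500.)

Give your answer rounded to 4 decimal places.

Step 0: x=[6.1000] v=[0.0000]
Step 1: x=[5.9995] v=[-0.4019]
Step 2: x=[5.8077] v=[-0.7671]
Step 3: x=[5.5422] v=[-1.0622]
Step 4: x=[5.2271] v=[-1.2603]
Step 5: x=[4.8913] v=[-1.3433]
Step 6: x=[4.5654] v=[-1.3036]
Step 7: x=[4.2792] v=[-1.1448]
Step 8: x=[4.0589] v=[-0.8814]
Step 9: x=[3.9245] v=[-0.5375]
Step 10: x=[3.8884] v=[-0.1445]
Step 11: x=[3.9538] v=[0.2617]
First v>=0 after going negative at step 11, time=2.7500

Answer: 2.7500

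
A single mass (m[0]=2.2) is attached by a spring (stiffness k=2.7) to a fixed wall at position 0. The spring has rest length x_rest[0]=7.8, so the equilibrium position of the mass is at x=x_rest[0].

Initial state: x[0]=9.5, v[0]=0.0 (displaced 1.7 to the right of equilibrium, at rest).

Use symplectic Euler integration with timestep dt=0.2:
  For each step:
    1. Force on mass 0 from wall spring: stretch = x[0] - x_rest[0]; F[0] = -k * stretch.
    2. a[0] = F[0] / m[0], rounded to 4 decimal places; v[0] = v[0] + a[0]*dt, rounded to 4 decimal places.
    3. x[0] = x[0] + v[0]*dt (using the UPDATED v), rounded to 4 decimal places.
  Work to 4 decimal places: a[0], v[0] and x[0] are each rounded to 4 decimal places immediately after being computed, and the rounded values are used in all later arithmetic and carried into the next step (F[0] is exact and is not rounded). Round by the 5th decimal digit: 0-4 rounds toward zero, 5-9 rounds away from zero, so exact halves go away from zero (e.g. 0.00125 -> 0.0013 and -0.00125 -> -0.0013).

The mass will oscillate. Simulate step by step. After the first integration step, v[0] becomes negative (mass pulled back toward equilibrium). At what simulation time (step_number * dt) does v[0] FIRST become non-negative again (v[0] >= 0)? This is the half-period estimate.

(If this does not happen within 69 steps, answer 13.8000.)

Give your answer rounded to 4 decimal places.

Step 0: x=[9.5000] v=[0.0000]
Step 1: x=[9.4165] v=[-0.4173]
Step 2: x=[9.2537] v=[-0.8141]
Step 3: x=[9.0195] v=[-1.1709]
Step 4: x=[8.7255] v=[-1.4702]
Step 5: x=[8.3860] v=[-1.6974]
Step 6: x=[8.0178] v=[-1.8412]
Step 7: x=[7.6389] v=[-1.8947]
Step 8: x=[7.2679] v=[-1.8552]
Step 9: x=[6.9230] v=[-1.7246]
Step 10: x=[6.6211] v=[-1.5093]
Step 11: x=[6.3771] v=[-1.2199]
Step 12: x=[6.2030] v=[-0.8706]
Step 13: x=[6.1073] v=[-0.4786]
Step 14: x=[6.0947] v=[-0.0631]
Step 15: x=[6.1658] v=[0.3555]
First v>=0 after going negative at step 15, time=3.0000

Answer: 3.0000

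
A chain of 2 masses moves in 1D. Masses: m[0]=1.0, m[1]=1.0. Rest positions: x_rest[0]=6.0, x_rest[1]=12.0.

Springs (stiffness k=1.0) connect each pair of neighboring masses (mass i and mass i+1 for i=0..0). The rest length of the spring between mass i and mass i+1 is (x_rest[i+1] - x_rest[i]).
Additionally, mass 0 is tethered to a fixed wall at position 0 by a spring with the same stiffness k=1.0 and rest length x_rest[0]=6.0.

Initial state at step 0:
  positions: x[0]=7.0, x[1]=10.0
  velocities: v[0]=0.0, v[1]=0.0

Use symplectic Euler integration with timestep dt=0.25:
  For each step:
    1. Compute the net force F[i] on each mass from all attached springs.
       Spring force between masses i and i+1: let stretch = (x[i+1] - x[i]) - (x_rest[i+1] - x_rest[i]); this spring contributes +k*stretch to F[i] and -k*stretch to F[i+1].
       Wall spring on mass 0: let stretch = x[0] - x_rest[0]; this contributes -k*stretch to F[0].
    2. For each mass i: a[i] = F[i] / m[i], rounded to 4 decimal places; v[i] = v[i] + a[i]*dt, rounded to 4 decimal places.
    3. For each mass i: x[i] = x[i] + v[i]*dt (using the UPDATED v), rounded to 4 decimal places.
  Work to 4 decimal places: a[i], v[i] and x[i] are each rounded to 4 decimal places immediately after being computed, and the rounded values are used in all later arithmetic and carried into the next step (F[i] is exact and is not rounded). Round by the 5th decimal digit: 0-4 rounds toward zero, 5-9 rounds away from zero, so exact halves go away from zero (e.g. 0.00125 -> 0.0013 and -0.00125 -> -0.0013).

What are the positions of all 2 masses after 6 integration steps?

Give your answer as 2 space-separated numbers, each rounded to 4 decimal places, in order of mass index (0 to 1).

Answer: 4.2133 12.3616

Derivation:
Step 0: x=[7.0000 10.0000] v=[0.0000 0.0000]
Step 1: x=[6.7500 10.1875] v=[-1.0000 0.7500]
Step 2: x=[6.2930 10.5352] v=[-1.8281 1.3906]
Step 3: x=[5.7078 10.9927] v=[-2.3408 1.8301]
Step 4: x=[5.0962 11.4949] v=[-2.4465 2.0089]
Step 5: x=[4.5660 11.9722] v=[-2.1209 1.9092]
Step 6: x=[4.2133 12.3616] v=[-1.4109 1.5577]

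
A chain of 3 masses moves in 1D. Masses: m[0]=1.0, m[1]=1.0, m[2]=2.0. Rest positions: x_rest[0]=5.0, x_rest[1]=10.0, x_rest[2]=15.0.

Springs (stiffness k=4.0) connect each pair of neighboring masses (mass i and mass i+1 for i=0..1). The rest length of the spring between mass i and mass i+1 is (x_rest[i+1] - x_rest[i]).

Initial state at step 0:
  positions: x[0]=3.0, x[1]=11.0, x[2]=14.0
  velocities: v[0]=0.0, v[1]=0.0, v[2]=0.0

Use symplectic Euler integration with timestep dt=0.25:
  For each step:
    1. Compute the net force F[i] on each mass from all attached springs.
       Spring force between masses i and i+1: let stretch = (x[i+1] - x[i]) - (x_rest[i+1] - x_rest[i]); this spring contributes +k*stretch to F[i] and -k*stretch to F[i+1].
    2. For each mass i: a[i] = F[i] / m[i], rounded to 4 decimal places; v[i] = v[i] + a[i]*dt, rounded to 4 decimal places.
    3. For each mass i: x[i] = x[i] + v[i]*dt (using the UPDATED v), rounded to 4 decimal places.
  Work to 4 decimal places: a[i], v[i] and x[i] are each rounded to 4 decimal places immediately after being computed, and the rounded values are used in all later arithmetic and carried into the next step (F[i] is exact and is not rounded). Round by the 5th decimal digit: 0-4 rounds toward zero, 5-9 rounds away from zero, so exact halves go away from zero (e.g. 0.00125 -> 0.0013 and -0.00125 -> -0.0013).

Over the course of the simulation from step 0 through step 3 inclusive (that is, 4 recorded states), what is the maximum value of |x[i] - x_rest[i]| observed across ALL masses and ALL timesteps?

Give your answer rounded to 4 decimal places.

Step 0: x=[3.0000 11.0000 14.0000] v=[0.0000 0.0000 0.0000]
Step 1: x=[3.7500 9.7500 14.2500] v=[3.0000 -5.0000 1.0000]
Step 2: x=[4.7500 8.1250 14.5625] v=[4.0000 -6.5000 1.2500]
Step 3: x=[5.3438 7.2656 14.6953] v=[2.3750 -3.4375 0.5313]
Max displacement = 2.7344

Answer: 2.7344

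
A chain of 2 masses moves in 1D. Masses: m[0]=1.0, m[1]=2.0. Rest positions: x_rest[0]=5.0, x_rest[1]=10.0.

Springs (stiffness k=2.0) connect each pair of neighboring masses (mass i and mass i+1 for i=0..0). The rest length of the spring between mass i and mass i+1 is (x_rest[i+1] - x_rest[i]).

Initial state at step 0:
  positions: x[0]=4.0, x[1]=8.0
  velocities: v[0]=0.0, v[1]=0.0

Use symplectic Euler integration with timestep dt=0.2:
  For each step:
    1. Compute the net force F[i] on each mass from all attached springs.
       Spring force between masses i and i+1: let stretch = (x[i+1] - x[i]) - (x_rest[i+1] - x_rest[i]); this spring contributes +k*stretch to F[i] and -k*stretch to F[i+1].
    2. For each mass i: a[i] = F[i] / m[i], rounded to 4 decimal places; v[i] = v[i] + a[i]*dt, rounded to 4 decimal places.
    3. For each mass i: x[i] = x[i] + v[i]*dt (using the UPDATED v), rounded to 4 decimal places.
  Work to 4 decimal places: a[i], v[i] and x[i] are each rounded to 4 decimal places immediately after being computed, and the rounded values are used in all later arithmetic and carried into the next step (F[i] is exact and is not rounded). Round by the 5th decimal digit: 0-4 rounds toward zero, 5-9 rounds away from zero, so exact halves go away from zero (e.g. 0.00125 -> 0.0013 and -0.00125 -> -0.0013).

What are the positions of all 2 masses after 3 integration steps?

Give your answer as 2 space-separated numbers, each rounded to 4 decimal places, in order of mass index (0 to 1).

Answer: 3.5668 8.2166

Derivation:
Step 0: x=[4.0000 8.0000] v=[0.0000 0.0000]
Step 1: x=[3.9200 8.0400] v=[-0.4000 0.2000]
Step 2: x=[3.7696 8.1152] v=[-0.7520 0.3760]
Step 3: x=[3.5668 8.2166] v=[-1.0138 0.5069]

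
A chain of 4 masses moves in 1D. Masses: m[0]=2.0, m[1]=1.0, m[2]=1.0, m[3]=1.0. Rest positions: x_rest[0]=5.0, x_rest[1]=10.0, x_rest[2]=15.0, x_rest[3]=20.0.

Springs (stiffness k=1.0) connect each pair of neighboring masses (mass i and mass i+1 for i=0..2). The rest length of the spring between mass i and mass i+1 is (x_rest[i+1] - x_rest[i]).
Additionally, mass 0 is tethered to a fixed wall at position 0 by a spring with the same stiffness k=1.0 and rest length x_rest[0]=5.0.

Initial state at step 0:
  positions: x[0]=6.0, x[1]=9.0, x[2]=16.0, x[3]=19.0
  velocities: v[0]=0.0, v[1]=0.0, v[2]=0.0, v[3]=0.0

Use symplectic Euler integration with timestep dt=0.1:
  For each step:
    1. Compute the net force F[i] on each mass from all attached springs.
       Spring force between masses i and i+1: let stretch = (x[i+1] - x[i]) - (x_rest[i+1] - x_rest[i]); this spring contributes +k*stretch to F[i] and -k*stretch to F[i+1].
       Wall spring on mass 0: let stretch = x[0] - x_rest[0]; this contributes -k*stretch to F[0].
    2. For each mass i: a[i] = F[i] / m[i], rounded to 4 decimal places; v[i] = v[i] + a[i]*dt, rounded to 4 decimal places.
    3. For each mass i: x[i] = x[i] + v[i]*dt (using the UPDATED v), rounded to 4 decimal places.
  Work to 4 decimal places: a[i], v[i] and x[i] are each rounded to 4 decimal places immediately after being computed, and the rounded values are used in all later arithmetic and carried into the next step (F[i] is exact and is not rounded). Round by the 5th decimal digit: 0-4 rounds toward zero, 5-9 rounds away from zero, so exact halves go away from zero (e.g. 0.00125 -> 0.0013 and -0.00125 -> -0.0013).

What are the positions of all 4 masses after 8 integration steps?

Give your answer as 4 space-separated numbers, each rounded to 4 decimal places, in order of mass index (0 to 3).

Answer: 5.5290 10.1763 14.8328 19.6029

Derivation:
Step 0: x=[6.0000 9.0000 16.0000 19.0000] v=[0.0000 0.0000 0.0000 0.0000]
Step 1: x=[5.9850 9.0400 15.9600 19.0200] v=[-0.1500 0.4000 -0.4000 0.2000]
Step 2: x=[5.9554 9.1187 15.8814 19.0594] v=[-0.2965 0.7865 -0.7860 0.3940]
Step 3: x=[5.9118 9.2333 15.7670 19.1170] v=[-0.4361 1.1464 -1.1445 0.5762]
Step 4: x=[5.8552 9.3801 15.6207 19.1911] v=[-0.5656 1.4676 -1.4629 0.7412]
Step 5: x=[5.7870 9.5540 15.4477 19.2795] v=[-0.6821 1.7392 -1.7299 0.8842]
Step 6: x=[5.7087 9.7492 15.2541 19.3796] v=[-0.7831 1.9519 -1.9361 1.0010]
Step 7: x=[5.6221 9.9590 15.0467 19.4885] v=[-0.8665 2.0983 -2.0740 1.0885]
Step 8: x=[5.5290 10.1763 14.8328 19.6029] v=[-0.9308 2.1734 -2.1386 1.1443]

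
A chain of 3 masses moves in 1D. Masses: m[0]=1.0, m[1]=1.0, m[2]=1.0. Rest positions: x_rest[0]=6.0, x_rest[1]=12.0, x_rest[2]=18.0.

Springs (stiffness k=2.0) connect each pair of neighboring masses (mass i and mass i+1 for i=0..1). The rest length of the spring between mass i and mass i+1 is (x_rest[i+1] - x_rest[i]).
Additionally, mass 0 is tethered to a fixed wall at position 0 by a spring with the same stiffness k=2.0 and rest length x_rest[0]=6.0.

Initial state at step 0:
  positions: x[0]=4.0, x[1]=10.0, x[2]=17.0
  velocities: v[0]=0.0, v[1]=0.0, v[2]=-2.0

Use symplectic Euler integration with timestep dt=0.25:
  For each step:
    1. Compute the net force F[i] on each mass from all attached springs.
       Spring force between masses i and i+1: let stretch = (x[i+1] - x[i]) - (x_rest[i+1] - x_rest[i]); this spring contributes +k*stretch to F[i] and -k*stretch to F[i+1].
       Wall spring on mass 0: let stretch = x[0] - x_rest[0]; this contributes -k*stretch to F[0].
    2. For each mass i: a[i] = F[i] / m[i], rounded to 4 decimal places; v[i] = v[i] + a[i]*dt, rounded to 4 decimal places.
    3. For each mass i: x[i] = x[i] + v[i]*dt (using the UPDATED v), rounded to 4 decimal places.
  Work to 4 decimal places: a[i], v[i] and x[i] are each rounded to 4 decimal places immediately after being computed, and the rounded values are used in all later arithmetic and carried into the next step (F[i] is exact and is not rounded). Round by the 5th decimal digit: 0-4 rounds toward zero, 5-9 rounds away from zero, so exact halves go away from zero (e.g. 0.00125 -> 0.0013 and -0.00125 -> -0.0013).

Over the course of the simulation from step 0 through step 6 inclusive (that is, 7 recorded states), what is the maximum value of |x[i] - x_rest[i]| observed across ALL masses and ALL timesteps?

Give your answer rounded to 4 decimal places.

Answer: 3.4774

Derivation:
Step 0: x=[4.0000 10.0000 17.0000] v=[0.0000 0.0000 -2.0000]
Step 1: x=[4.2500 10.1250 16.3750] v=[1.0000 0.5000 -2.5000]
Step 2: x=[4.7031 10.2969 15.7188] v=[1.8125 0.6875 -2.6250]
Step 3: x=[5.2676 10.4473 15.1348] v=[2.2579 0.6016 -2.3360]
Step 4: x=[5.8211 10.5362 14.7149] v=[2.2140 0.3555 -1.6798]
Step 5: x=[6.2364 10.5580 14.5226] v=[1.6610 0.0873 -0.7692]
Step 6: x=[6.4123 10.5352 14.5847] v=[0.7036 -0.0912 0.2485]
Max displacement = 3.4774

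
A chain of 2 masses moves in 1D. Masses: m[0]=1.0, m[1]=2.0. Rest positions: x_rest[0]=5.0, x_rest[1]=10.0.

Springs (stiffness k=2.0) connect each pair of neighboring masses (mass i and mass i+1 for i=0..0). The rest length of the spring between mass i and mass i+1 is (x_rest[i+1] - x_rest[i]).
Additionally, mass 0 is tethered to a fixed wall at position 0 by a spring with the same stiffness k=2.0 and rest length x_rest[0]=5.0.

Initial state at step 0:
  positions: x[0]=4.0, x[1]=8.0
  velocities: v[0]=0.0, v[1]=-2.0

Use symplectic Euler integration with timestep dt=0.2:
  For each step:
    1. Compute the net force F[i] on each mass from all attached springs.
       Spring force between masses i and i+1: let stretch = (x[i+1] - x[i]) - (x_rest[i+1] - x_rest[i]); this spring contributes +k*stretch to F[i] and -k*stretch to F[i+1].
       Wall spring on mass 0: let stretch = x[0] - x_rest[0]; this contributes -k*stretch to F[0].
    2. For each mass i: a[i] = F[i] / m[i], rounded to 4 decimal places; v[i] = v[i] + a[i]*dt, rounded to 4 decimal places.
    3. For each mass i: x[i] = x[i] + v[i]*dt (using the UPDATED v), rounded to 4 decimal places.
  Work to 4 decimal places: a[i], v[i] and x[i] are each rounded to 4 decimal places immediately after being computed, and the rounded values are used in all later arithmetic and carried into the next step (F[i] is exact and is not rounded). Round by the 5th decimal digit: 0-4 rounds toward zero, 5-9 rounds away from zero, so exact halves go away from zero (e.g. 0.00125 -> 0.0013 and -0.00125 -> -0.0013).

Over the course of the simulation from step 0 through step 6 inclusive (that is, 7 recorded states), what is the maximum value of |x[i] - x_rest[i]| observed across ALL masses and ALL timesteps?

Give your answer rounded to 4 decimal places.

Answer: 3.1934

Derivation:
Step 0: x=[4.0000 8.0000] v=[0.0000 -2.0000]
Step 1: x=[4.0000 7.6400] v=[0.0000 -1.8000]
Step 2: x=[3.9712 7.3344] v=[-0.1440 -1.5280]
Step 3: x=[3.8938 7.0943] v=[-0.3872 -1.2006]
Step 4: x=[3.7609 6.9262] v=[-0.6645 -0.8407]
Step 5: x=[3.5804 6.8314] v=[-0.9027 -0.4738]
Step 6: x=[3.3735 6.8066] v=[-1.0345 -0.1240]
Max displacement = 3.1934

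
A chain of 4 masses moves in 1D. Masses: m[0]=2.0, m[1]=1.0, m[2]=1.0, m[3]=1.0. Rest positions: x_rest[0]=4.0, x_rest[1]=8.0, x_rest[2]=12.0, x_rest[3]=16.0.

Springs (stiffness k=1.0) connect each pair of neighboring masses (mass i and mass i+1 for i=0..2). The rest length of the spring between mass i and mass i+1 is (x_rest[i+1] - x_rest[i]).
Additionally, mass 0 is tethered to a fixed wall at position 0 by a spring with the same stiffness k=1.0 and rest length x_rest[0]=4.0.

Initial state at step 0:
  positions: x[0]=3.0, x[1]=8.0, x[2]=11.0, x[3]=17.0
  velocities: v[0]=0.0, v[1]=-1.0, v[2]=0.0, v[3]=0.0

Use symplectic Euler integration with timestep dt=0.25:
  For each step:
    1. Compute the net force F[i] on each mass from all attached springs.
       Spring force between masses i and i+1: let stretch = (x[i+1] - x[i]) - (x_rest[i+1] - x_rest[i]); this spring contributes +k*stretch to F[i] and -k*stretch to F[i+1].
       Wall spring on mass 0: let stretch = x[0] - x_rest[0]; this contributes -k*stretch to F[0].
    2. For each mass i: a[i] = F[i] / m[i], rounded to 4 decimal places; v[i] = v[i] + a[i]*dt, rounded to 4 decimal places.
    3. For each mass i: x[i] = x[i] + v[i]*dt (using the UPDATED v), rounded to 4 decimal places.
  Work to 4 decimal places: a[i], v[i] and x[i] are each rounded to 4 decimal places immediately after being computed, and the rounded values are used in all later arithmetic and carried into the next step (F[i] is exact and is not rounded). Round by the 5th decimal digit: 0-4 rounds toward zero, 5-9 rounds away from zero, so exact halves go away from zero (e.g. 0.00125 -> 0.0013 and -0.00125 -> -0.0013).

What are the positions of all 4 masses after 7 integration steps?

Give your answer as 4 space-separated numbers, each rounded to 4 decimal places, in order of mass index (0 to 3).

Step 0: x=[3.0000 8.0000 11.0000 17.0000] v=[0.0000 -1.0000 0.0000 0.0000]
Step 1: x=[3.0625 7.6250 11.1875 16.8750] v=[0.2500 -1.5000 0.7500 -0.5000]
Step 2: x=[3.1719 7.1875 11.5078 16.6445] v=[0.4375 -1.7500 1.2813 -0.9219]
Step 3: x=[3.3077 6.7691 11.8792 16.3430] v=[0.5430 -1.6738 1.4854 -1.2061]
Step 4: x=[3.4483 6.4537 12.2102 16.0125] v=[0.5622 -1.2616 1.3238 -1.3221]
Step 5: x=[3.5750 6.3103 12.4190 15.6943] v=[0.5068 -0.5738 0.8353 -1.2727]
Step 6: x=[3.6755 6.3777 12.4508 15.4214] v=[0.4018 0.2696 0.1270 -1.0915]
Step 7: x=[3.7455 6.6558 12.2887 15.2129] v=[0.2801 1.1123 -0.6486 -0.8342]

Answer: 3.7455 6.6558 12.2887 15.2129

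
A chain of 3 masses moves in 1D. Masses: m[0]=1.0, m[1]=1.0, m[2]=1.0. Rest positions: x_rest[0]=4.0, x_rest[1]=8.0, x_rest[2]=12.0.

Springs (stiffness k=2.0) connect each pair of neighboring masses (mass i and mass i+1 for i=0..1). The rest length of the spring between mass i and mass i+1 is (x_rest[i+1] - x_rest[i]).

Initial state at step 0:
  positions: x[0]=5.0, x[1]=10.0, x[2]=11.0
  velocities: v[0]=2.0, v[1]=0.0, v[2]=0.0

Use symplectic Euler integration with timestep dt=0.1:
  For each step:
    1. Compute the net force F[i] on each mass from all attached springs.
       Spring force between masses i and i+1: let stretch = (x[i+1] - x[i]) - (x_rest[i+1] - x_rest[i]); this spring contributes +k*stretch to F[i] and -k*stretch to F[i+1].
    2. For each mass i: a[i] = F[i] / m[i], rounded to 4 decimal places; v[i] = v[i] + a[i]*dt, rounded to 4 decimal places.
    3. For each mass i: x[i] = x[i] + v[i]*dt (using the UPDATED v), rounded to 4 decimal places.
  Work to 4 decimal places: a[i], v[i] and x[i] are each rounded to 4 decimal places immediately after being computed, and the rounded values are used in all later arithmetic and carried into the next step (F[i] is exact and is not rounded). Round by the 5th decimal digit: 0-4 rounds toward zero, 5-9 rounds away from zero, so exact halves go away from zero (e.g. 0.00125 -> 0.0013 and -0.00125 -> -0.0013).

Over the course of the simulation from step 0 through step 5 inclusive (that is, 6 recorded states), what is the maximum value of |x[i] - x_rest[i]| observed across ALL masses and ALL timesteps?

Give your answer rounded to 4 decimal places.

Answer: 2.1570

Derivation:
Step 0: x=[5.0000 10.0000 11.0000] v=[2.0000 0.0000 0.0000]
Step 1: x=[5.2200 9.9200 11.0600] v=[2.2000 -0.8000 0.6000]
Step 2: x=[5.4540 9.7688 11.1772] v=[2.3400 -1.5120 1.1720]
Step 3: x=[5.6943 9.5595 11.3462] v=[2.4030 -2.0933 1.6903]
Step 4: x=[5.9319 9.3086 11.5595] v=[2.3760 -2.5090 2.1330]
Step 5: x=[6.1570 9.0352 11.8078] v=[2.2513 -2.7342 2.4828]
Max displacement = 2.1570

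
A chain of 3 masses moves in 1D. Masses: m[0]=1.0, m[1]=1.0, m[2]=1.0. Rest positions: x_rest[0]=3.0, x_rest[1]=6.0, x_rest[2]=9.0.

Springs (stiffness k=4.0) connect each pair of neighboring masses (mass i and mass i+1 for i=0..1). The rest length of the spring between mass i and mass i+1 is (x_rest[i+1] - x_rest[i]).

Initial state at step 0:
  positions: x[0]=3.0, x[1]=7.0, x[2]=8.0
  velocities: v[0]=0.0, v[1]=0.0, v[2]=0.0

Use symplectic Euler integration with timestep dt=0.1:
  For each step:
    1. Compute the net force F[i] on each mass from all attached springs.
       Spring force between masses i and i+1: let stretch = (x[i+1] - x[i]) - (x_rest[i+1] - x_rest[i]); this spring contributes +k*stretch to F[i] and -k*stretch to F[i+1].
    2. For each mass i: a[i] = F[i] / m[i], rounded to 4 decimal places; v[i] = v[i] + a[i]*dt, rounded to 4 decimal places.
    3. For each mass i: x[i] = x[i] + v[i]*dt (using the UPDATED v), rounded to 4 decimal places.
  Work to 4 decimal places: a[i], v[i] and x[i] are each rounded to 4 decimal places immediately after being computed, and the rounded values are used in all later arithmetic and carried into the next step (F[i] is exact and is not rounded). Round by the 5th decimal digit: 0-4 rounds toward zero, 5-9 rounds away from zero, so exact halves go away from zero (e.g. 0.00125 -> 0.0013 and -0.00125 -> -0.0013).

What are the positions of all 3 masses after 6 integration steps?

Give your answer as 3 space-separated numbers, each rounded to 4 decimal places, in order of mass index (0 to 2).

Answer: 3.4574 5.3519 9.1907

Derivation:
Step 0: x=[3.0000 7.0000 8.0000] v=[0.0000 0.0000 0.0000]
Step 1: x=[3.0400 6.8800 8.0800] v=[0.4000 -1.2000 0.8000]
Step 2: x=[3.1136 6.6544 8.2320] v=[0.7360 -2.2560 1.5200]
Step 3: x=[3.2088 6.3503 8.4409] v=[0.9523 -3.0413 2.0890]
Step 4: x=[3.3097 6.0041 8.6862] v=[1.0089 -3.4617 2.4528]
Step 5: x=[3.3984 5.6574 8.9442] v=[0.8867 -3.4666 2.5800]
Step 6: x=[3.4574 5.3519 9.1907] v=[0.5903 -3.0555 2.4653]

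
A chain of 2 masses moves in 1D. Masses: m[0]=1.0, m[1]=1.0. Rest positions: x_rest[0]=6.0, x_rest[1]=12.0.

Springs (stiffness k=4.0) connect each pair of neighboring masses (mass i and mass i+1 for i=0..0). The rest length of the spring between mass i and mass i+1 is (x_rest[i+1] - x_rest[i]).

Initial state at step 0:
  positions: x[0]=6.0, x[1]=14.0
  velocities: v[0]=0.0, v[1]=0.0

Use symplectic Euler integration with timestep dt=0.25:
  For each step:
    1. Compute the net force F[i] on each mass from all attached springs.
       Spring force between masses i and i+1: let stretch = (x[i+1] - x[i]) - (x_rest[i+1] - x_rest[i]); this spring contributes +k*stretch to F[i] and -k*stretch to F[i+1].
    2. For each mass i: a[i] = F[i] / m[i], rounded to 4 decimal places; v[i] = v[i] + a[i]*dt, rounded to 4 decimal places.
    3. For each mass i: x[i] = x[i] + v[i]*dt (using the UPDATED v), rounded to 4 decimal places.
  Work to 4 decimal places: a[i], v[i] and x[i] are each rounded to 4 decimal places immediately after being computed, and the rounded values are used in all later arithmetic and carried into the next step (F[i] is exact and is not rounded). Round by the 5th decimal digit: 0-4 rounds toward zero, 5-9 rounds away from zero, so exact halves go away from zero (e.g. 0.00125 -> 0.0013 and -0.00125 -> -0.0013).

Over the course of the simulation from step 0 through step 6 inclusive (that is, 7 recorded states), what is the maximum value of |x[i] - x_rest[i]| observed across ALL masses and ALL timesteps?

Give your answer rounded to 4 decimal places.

Step 0: x=[6.0000 14.0000] v=[0.0000 0.0000]
Step 1: x=[6.5000 13.5000] v=[2.0000 -2.0000]
Step 2: x=[7.2500 12.7500] v=[3.0000 -3.0000]
Step 3: x=[7.8750 12.1250] v=[2.5000 -2.5000]
Step 4: x=[8.0625 11.9375] v=[0.7500 -0.7500]
Step 5: x=[7.7188 12.2813] v=[-1.3750 1.3750]
Step 6: x=[7.0157 12.9844] v=[-2.8125 2.8125]
Max displacement = 2.0625

Answer: 2.0625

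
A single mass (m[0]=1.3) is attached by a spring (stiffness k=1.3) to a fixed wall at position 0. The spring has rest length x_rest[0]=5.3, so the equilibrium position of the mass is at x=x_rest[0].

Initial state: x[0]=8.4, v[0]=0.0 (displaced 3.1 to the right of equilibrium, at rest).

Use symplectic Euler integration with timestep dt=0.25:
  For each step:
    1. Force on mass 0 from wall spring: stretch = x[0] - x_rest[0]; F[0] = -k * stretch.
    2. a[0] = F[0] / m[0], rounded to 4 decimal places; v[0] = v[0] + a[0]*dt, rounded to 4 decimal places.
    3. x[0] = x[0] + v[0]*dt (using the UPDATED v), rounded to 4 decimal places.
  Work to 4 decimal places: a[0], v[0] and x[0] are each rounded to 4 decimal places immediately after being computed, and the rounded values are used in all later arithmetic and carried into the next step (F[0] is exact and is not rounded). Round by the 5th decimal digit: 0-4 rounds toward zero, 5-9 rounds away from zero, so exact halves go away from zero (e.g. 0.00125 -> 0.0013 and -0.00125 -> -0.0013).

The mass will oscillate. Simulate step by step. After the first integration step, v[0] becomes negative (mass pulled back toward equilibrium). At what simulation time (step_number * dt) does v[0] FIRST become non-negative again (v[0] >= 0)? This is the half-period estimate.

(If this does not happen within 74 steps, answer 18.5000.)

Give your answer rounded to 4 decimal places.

Step 0: x=[8.4000] v=[0.0000]
Step 1: x=[8.2063] v=[-0.7750]
Step 2: x=[7.8309] v=[-1.5016]
Step 3: x=[7.2973] v=[-2.1343]
Step 4: x=[6.6389] v=[-2.6336]
Step 5: x=[5.8968] v=[-2.9683]
Step 6: x=[5.1174] v=[-3.1175]
Step 7: x=[4.3494] v=[-3.0719]
Step 8: x=[3.6408] v=[-2.8343]
Step 9: x=[3.0359] v=[-2.4195]
Step 10: x=[2.5725] v=[-1.8535]
Step 11: x=[2.2796] v=[-1.1716]
Step 12: x=[2.1755] v=[-0.4165]
Step 13: x=[2.2667] v=[0.3646]
First v>=0 after going negative at step 13, time=3.2500

Answer: 3.2500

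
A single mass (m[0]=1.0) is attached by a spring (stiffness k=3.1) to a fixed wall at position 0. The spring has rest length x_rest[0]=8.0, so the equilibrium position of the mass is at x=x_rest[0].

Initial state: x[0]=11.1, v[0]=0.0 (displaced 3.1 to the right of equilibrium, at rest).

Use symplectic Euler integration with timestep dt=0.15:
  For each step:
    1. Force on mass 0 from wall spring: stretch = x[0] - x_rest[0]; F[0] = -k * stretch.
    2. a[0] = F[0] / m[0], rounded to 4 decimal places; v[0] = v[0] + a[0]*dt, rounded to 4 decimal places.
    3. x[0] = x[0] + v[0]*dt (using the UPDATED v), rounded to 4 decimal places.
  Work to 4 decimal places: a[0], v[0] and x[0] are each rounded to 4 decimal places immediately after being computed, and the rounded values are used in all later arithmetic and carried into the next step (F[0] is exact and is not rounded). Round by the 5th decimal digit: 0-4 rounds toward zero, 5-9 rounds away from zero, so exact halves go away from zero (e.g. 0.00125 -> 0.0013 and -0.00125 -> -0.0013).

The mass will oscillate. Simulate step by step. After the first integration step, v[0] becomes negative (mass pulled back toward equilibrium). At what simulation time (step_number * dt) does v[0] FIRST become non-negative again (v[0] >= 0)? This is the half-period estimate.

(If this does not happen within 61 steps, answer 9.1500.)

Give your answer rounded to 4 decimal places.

Step 0: x=[11.1000] v=[0.0000]
Step 1: x=[10.8838] v=[-1.4415]
Step 2: x=[10.4664] v=[-2.7825]
Step 3: x=[9.8770] v=[-3.9294]
Step 4: x=[9.1567] v=[-4.8022]
Step 5: x=[8.3557] v=[-5.3401]
Step 6: x=[7.5299] v=[-5.5055]
Step 7: x=[6.7369] v=[-5.2869]
Step 8: x=[6.0320] v=[-4.6996]
Step 9: x=[5.4643] v=[-3.7845]
Step 10: x=[5.0735] v=[-2.6054]
Step 11: x=[4.8868] v=[-1.2446]
Step 12: x=[4.9173] v=[0.2030]
First v>=0 after going negative at step 12, time=1.8000

Answer: 1.8000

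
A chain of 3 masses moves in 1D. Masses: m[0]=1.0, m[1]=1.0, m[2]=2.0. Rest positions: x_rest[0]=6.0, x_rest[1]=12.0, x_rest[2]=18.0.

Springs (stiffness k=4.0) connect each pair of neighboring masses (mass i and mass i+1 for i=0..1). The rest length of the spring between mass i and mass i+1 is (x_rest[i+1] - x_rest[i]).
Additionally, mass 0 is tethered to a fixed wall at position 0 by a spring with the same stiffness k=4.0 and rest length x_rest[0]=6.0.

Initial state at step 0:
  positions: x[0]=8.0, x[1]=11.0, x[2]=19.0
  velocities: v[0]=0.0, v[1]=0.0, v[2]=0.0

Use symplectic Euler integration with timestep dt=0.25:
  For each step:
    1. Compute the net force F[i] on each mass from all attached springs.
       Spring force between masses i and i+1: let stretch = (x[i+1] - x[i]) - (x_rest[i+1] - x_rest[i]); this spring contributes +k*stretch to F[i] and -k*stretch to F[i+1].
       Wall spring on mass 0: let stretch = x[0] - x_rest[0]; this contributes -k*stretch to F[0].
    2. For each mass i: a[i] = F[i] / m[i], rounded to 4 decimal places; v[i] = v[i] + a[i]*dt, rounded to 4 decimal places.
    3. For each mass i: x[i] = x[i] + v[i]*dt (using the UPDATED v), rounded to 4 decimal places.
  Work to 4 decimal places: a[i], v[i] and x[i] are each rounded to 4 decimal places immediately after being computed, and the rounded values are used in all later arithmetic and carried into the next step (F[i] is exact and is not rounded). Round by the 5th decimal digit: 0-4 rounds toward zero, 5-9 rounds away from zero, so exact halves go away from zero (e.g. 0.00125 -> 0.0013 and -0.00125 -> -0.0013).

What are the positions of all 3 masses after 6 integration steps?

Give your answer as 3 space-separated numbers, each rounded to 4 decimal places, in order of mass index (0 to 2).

Answer: 7.5722 10.3612 18.7111

Derivation:
Step 0: x=[8.0000 11.0000 19.0000] v=[0.0000 0.0000 0.0000]
Step 1: x=[6.7500 12.2500 18.7500] v=[-5.0000 5.0000 -1.0000]
Step 2: x=[5.1875 13.7500 18.4375] v=[-6.2500 6.0000 -1.2500]
Step 3: x=[4.4688 14.2813 18.2891] v=[-2.8750 2.1250 -0.5938]
Step 4: x=[5.0860 13.3614 18.3897] v=[2.4687 -3.6797 0.4023]
Step 5: x=[6.5005 11.6297 18.6118] v=[5.6581 -6.9268 0.8882]
Step 6: x=[7.5722 10.3612 18.7111] v=[4.2868 -5.0739 0.3972]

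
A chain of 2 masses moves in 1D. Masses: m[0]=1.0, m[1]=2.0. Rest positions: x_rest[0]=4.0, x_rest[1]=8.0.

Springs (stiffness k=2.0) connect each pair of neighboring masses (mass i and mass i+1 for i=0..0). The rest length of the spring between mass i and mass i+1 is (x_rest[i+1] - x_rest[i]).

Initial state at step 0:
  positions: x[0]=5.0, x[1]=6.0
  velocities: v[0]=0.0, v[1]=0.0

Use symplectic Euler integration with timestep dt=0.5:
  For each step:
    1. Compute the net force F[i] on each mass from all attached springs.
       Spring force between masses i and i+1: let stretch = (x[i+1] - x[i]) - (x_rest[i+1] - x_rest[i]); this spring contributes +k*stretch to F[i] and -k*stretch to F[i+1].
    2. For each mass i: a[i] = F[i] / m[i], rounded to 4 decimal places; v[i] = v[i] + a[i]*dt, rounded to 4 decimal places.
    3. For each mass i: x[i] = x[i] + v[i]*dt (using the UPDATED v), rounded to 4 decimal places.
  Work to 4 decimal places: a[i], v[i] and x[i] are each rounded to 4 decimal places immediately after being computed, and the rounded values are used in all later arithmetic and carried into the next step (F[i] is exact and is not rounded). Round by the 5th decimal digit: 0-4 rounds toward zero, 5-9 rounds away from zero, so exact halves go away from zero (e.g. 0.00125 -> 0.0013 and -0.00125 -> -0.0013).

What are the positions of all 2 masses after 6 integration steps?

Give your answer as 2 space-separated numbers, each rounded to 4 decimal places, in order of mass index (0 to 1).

Answer: 4.9869 6.0066

Derivation:
Step 0: x=[5.0000 6.0000] v=[0.0000 0.0000]
Step 1: x=[3.5000 6.7500] v=[-3.0000 1.5000]
Step 2: x=[1.6250 7.6875] v=[-3.7500 1.8750]
Step 3: x=[0.7813 8.1094] v=[-1.6875 0.8438]
Step 4: x=[1.6016 7.6993] v=[1.6406 -0.8203]
Step 5: x=[3.4708 6.7647] v=[3.7383 -1.8692]
Step 6: x=[4.9869 6.0066] v=[3.0322 -1.5162]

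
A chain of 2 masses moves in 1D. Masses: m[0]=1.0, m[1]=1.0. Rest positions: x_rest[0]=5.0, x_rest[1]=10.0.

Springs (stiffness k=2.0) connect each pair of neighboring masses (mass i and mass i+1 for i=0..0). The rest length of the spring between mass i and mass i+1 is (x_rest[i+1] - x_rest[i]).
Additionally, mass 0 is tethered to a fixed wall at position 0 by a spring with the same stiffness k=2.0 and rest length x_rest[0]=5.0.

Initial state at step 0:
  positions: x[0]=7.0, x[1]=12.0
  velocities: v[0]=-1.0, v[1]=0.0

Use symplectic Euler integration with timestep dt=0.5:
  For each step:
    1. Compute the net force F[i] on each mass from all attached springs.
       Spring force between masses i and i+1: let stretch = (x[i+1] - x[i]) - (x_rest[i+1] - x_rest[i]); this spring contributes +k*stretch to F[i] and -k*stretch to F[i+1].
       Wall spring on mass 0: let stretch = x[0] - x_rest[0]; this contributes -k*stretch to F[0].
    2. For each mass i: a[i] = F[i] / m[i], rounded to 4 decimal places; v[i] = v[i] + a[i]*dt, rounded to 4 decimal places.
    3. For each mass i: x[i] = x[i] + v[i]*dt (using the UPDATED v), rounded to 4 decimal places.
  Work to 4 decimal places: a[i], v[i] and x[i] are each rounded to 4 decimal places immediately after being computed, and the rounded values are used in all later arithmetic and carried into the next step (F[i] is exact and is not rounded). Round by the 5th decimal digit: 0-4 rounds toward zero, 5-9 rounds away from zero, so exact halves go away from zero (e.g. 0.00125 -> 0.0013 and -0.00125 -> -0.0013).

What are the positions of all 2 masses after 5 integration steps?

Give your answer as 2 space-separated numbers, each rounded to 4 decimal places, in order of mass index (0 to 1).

Answer: 4.3125 7.3438

Derivation:
Step 0: x=[7.0000 12.0000] v=[-1.0000 0.0000]
Step 1: x=[5.5000 12.0000] v=[-3.0000 0.0000]
Step 2: x=[4.5000 11.2500] v=[-2.0000 -1.5000]
Step 3: x=[4.6250 9.6250] v=[0.2500 -3.2500]
Step 4: x=[4.9375 8.0000] v=[0.6250 -3.2500]
Step 5: x=[4.3125 7.3438] v=[-1.2500 -1.3125]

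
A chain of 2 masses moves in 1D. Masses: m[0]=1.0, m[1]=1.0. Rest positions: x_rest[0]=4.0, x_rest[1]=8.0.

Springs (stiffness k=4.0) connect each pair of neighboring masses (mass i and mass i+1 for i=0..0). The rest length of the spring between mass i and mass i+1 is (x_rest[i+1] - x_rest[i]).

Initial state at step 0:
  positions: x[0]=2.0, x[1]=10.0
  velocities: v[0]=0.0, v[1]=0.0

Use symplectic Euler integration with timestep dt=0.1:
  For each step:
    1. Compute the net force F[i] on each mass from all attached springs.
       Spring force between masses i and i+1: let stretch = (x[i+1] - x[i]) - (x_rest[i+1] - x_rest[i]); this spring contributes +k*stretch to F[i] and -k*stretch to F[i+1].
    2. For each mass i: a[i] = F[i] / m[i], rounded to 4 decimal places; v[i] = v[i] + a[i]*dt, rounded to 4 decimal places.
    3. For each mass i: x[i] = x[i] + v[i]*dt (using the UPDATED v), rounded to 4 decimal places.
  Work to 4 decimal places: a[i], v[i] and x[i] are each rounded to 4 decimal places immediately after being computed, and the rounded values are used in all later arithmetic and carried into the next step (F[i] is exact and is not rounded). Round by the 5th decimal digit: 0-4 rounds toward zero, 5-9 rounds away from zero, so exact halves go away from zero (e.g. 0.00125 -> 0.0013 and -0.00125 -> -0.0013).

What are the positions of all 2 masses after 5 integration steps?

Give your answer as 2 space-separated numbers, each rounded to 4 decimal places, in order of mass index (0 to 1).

Step 0: x=[2.0000 10.0000] v=[0.0000 0.0000]
Step 1: x=[2.1600 9.8400] v=[1.6000 -1.6000]
Step 2: x=[2.4672 9.5328] v=[3.0720 -3.0720]
Step 3: x=[2.8970 9.1030] v=[4.2982 -4.2982]
Step 4: x=[3.4151 8.5849] v=[5.1806 -5.1806]
Step 5: x=[3.9800 8.0201] v=[5.6485 -5.6485]

Answer: 3.9800 8.0201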